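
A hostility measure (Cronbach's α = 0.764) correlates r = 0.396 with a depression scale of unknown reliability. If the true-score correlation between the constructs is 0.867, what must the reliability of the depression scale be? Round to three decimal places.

r_true = r_obs / √(r_xx · r_yy) ⇒ 0.867 = 0.396 / √(0.764 · r_yy).
√(0.764 · r_yy) = 0.396 / 0.867 = 0.4567; 0.764 · r_yy = 0.2086; r_yy = 0.2086 / 0.764 ≈ 0.273.

0.273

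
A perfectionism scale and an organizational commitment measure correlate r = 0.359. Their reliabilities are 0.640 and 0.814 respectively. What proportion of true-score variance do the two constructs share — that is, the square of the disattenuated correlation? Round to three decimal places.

Disattenuated r = 0.359 / √(0.640 × 0.814) = 0.359 / 0.7218 = 0.4974.
Shared true-score variance = 0.4974² = 0.2474 ≈ 0.247.

0.247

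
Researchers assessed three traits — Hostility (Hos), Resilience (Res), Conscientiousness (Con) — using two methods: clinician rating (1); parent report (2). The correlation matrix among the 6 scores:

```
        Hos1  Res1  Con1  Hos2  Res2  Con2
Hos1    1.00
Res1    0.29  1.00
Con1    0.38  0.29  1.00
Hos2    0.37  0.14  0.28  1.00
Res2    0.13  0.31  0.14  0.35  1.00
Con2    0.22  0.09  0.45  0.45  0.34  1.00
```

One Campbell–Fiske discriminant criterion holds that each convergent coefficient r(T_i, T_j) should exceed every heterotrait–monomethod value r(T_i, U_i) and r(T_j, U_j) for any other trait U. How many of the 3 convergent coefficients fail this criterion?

3

Each convergent coefficient versus the relevant comparison correlations:
Hos (methods 1·2): 0.37 vs {0.29, 0.35, 0.38, 0.45} → fail.
Res (methods 1·2): 0.31 vs {0.29, 0.35, 0.29, 0.34} → fail.
Con (methods 1·2): 0.45 vs {0.38, 0.45, 0.29, 0.34} → fail.
3 of 3 fail.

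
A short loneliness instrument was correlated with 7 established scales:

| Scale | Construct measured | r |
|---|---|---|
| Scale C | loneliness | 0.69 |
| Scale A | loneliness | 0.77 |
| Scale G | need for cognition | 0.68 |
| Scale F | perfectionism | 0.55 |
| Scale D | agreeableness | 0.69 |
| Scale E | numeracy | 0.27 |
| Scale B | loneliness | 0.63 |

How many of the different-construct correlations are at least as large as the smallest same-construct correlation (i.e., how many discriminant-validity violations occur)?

2

Convergent (same construct = loneliness): Scale C, Scale A, Scale B.
Smallest convergent = 0.63. Discriminant values: 0.68, 0.55, 0.69, 0.27; count ≥ 0.63 → 2.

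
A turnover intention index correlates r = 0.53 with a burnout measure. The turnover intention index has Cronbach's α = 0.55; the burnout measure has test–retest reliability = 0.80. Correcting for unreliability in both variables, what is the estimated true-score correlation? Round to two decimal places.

r_true = r_obs / √(r_xx · r_yy) = 0.53 / √(0.55 × 0.80) = 0.53 / √0.4400 = 0.53 / 0.6633 ≈ 0.80.

0.80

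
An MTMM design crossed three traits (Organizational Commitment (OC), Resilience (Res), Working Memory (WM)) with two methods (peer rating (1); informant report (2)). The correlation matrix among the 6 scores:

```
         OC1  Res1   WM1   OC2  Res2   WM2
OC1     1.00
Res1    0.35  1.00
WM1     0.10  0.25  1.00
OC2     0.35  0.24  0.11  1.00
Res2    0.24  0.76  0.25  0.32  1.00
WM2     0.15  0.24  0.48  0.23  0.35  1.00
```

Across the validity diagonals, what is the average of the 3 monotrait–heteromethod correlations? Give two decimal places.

0.53

Convergent values: 0.35, 0.76, 0.48; mean = 1.59/3 = 0.53.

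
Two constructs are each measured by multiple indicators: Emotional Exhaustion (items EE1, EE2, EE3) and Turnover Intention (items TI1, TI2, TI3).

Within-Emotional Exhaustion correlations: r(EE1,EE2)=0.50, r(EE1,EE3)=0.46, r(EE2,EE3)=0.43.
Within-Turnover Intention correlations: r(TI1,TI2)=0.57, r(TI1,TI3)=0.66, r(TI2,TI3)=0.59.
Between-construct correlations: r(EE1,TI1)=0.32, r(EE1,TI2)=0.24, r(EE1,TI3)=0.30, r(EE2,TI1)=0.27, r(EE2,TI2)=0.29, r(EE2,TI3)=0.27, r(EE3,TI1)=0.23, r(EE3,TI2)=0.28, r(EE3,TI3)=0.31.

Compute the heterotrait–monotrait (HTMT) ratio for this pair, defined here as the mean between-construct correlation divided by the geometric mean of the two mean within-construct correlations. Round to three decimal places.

0.526

Mean between = 2.51/9 = 0.2789.
Mean within-EE = 1.39/3 = 0.4633; mean within-TI = 1.82/3 = 0.6067.
Geometric mean = √(0.4633 × 0.6067) = 0.5302.
HTMT = 0.2789 / 0.5302 = 0.526.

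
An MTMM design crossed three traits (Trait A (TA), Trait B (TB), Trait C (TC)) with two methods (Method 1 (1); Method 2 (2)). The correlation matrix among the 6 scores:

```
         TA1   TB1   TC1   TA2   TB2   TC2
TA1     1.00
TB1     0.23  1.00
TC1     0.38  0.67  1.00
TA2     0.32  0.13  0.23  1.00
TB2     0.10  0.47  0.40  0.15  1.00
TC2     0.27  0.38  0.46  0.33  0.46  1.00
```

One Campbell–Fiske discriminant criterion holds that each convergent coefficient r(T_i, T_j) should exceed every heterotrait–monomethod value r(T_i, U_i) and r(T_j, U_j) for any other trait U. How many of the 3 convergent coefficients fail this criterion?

3

Checking each validity diagonal entry against its comparison values:
TA (methods 1·2): 0.32 vs {0.23, 0.15, 0.38, 0.33} → fail.
TB (methods 1·2): 0.47 vs {0.23, 0.15, 0.67, 0.46} → fail.
TC (methods 1·2): 0.46 vs {0.38, 0.33, 0.67, 0.46} → fail.
3 of 3 fail.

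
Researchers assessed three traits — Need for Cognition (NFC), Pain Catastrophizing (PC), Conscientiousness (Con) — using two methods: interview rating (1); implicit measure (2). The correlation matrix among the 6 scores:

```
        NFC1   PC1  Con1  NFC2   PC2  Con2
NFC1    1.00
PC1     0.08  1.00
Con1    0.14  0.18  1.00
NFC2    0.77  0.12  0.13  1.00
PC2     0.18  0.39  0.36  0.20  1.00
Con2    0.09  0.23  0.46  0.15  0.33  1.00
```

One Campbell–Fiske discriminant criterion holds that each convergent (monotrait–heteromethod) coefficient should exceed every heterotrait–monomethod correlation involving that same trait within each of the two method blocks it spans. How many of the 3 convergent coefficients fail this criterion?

Convergent coefficients and their comparison sets:
NFC (methods 1·2): 0.77 vs {0.08, 0.20, 0.14, 0.15} → pass.
PC (methods 1·2): 0.39 vs {0.08, 0.20, 0.18, 0.33} → pass.
Con (methods 1·2): 0.46 vs {0.14, 0.15, 0.18, 0.33} → pass.
0 of 3 fail.

0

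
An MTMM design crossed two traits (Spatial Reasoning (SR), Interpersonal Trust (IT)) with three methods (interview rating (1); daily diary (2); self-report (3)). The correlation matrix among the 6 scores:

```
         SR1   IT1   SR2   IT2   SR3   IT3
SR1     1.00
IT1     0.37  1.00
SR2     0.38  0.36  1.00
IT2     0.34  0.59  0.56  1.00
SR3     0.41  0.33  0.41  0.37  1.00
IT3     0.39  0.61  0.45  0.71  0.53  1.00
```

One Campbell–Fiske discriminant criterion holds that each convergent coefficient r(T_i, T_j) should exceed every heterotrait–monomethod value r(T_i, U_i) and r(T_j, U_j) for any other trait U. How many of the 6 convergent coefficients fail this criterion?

Each convergent coefficient versus the relevant comparison correlations:
SR (methods 1·2): 0.38 vs {0.37, 0.56} → fail.
SR (methods 1·3): 0.41 vs {0.37, 0.53} → fail.
SR (methods 2·3): 0.41 vs {0.56, 0.53} → fail.
IT (methods 1·2): 0.59 vs {0.37, 0.56} → pass.
IT (methods 1·3): 0.61 vs {0.37, 0.53} → pass.
IT (methods 2·3): 0.71 vs {0.56, 0.53} → pass.
3 of 6 fail.

3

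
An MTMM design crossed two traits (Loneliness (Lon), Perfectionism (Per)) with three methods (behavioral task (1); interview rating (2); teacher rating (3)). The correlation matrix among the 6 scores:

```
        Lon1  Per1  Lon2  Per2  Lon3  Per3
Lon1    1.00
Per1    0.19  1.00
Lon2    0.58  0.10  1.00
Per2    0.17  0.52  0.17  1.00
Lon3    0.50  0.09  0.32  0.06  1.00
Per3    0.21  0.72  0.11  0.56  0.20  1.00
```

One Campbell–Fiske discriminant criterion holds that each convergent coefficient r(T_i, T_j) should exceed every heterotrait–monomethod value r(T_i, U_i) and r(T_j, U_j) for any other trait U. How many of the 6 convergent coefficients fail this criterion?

Convergent coefficients and their comparison sets:
Lon (methods 1·2): 0.58 vs {0.19, 0.17} → pass.
Lon (methods 1·3): 0.50 vs {0.19, 0.20} → pass.
Lon (methods 2·3): 0.32 vs {0.17, 0.20} → pass.
Per (methods 1·2): 0.52 vs {0.19, 0.17} → pass.
Per (methods 1·3): 0.72 vs {0.19, 0.20} → pass.
Per (methods 2·3): 0.56 vs {0.17, 0.20} → pass.
0 of 6 fail.

0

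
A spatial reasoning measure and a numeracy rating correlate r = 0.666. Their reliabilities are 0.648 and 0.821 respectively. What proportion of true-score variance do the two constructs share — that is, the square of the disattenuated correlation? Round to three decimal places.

0.834

Disattenuated r = 0.666 / √(0.648 × 0.821) = 0.666 / 0.7294 = 0.9131.
Shared true-score variance = 0.9131² = 0.8338 ≈ 0.834.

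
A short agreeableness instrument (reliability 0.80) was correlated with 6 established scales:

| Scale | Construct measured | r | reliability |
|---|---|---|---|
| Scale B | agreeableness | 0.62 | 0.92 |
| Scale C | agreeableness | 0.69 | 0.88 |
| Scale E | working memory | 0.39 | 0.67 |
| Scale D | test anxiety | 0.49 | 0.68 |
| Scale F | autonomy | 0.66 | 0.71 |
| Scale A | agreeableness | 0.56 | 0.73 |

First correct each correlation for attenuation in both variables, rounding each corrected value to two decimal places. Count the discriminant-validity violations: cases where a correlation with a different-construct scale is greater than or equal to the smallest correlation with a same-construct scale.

1

Disattenuated r (r / √(r_scale · r_new)):
  Scale B (conv): 0.62 / √(0.92·0.80) = 0.72
  Scale C (conv): 0.69 / √(0.88·0.80) = 0.82
  Scale E (disc): 0.39 / √(0.67·0.80) = 0.53
  Scale D (disc): 0.49 / √(0.68·0.80) = 0.66
  Scale F (disc): 0.66 / √(0.71·0.80) = 0.88
  Scale A (conv): 0.56 / √(0.73·0.80) = 0.73
Smallest convergent = 0.72. Discriminant values: 0.53, 0.66, 0.88; count ≥ 0.72 → 1.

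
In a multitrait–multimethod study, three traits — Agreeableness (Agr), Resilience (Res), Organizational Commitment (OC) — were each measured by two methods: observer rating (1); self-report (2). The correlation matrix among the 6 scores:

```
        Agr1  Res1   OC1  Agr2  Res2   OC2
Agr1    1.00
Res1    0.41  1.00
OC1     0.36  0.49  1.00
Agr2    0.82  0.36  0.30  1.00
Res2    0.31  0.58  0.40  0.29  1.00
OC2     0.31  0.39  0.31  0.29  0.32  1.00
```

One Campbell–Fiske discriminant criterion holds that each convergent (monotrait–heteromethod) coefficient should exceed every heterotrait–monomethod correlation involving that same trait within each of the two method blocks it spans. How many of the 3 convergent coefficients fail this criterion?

1

Each convergent coefficient versus the relevant comparison correlations:
Agr (methods 1·2): 0.82 vs {0.41, 0.29, 0.36, 0.29} → pass.
Res (methods 1·2): 0.58 vs {0.41, 0.29, 0.49, 0.32} → pass.
OC (methods 1·2): 0.31 vs {0.36, 0.29, 0.49, 0.32} → fail.
1 of 3 fail.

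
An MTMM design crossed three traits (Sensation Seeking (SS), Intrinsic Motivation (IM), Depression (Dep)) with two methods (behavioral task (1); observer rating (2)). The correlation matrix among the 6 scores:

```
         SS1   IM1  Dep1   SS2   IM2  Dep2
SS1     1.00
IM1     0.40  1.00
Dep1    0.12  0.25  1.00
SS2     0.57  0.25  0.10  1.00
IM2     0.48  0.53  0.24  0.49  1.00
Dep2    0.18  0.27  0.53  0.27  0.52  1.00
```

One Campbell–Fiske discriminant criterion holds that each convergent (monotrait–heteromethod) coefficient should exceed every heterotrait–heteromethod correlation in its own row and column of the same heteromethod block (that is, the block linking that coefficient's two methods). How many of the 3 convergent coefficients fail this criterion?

0

Convergent coefficients and their comparison sets:
SS (methods 1·2): 0.57 vs {0.48, 0.25, 0.18, 0.10} → pass.
IM (methods 1·2): 0.53 vs {0.25, 0.48, 0.27, 0.24} → pass.
Dep (methods 1·2): 0.53 vs {0.10, 0.18, 0.24, 0.27} → pass.
0 of 3 fail.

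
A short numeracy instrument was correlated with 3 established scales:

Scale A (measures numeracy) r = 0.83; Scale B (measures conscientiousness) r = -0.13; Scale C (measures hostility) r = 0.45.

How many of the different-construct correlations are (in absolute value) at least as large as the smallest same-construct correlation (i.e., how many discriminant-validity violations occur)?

Convergent (same construct = numeracy): Scale A.
Smallest convergent = 0.83. Discriminant |r|: 0.13, 0.45; count ≥ 0.83 → 0.

0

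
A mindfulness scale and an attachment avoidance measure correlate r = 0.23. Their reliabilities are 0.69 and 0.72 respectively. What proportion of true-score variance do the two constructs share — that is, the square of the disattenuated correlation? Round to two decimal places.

Disattenuated r = 0.23 / √(0.69 × 0.72) = 0.23 / 0.7048 = 0.3263.
Shared true-score variance = 0.3263² = 0.1065 ≈ 0.11.

0.11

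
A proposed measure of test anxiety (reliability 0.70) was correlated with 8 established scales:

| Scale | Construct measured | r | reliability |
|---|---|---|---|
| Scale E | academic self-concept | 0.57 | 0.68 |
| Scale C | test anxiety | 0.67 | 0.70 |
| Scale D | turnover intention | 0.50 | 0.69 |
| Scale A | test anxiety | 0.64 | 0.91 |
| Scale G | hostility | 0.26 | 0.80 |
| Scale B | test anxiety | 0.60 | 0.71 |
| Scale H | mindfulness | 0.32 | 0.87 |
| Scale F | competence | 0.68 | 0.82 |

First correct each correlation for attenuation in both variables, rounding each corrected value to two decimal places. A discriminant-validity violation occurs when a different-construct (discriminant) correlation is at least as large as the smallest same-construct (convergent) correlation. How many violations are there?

2

Disattenuated r (r / √(r_scale · r_new)):
  Scale E (disc): 0.57 / √(0.68·0.70) = 0.83
  Scale C (conv): 0.67 / √(0.70·0.70) = 0.96
  Scale D (disc): 0.50 / √(0.69·0.70) = 0.72
  Scale A (conv): 0.64 / √(0.91·0.70) = 0.80
  Scale G (disc): 0.26 / √(0.80·0.70) = 0.35
  Scale B (conv): 0.60 / √(0.71·0.70) = 0.85
  Scale H (disc): 0.32 / √(0.87·0.70) = 0.41
  Scale F (disc): 0.68 / √(0.82·0.70) = 0.90
Smallest convergent = 0.80. Discriminant values: 0.83, 0.72, 0.35, 0.41, 0.90; count ≥ 0.80 → 2.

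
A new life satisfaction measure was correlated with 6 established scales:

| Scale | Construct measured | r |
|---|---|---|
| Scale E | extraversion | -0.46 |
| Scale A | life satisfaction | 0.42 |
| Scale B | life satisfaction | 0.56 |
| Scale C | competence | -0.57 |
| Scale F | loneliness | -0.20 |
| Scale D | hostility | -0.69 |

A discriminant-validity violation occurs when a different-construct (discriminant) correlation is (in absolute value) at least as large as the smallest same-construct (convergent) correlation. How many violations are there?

Convergent (same construct = life satisfaction): Scale A, Scale B.
Smallest convergent = 0.42. Discriminant |r|: 0.46, 0.57, 0.20, 0.69; count ≥ 0.42 → 3.

3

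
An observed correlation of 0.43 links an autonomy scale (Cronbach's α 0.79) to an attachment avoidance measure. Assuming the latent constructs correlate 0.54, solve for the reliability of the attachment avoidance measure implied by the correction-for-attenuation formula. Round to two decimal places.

0.80

r_true = r_obs / √(r_xx · r_yy) ⇒ 0.54 = 0.43 / √(0.79 · r_yy).
√(0.79 · r_yy) = 0.43 / 0.54 = 0.7963; 0.79 · r_yy = 0.6341; r_yy = 0.6341 / 0.79 ≈ 0.80.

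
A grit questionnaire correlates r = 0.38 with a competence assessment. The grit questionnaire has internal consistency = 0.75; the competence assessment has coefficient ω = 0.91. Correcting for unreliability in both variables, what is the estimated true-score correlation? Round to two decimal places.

r_true = r_obs / √(r_xx · r_yy) = 0.38 / √(0.75 × 0.91) = 0.38 / √0.6825 = 0.38 / 0.8261 ≈ 0.46.

0.46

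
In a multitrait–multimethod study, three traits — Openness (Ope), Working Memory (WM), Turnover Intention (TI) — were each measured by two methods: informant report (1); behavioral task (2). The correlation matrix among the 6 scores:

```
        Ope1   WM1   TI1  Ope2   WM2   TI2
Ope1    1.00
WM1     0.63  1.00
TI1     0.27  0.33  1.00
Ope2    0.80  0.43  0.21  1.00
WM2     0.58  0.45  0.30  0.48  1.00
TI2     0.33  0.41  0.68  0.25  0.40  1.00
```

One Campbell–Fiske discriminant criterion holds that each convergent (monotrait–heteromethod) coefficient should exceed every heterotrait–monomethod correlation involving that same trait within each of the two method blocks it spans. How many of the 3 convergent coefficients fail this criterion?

1

Checking each validity diagonal entry against its comparison values:
Ope (methods 1·2): 0.80 vs {0.63, 0.48, 0.27, 0.25} → pass.
WM (methods 1·2): 0.45 vs {0.63, 0.48, 0.33, 0.40} → fail.
TI (methods 1·2): 0.68 vs {0.27, 0.25, 0.33, 0.40} → pass.
1 of 3 fail.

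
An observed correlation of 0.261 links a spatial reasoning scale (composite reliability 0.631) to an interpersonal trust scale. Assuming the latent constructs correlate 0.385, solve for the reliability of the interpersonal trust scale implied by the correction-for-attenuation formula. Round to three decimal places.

r_true = r_obs / √(r_xx · r_yy) ⇒ 0.385 = 0.261 / √(0.631 · r_yy).
√(0.631 · r_yy) = 0.261 / 0.385 = 0.6779; 0.631 · r_yy = 0.4595; r_yy = 0.4595 / 0.631 ≈ 0.728.

0.728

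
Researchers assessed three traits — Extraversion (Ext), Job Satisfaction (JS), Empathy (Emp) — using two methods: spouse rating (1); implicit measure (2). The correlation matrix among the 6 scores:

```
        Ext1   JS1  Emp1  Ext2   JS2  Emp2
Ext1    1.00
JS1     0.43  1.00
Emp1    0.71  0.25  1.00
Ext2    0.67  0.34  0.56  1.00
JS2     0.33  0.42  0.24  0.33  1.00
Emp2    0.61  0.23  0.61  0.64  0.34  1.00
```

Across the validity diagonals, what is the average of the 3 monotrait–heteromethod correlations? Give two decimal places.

Convergent values: 0.67, 0.42, 0.61; mean = 1.70/3 = 0.57.

0.57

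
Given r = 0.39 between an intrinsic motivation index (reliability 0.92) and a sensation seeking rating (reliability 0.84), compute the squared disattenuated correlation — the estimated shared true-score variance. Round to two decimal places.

0.20

Disattenuated r = 0.39 / √(0.92 × 0.84) = 0.39 / 0.8791 = 0.4436.
Shared true-score variance = 0.4436² = 0.1968 ≈ 0.20.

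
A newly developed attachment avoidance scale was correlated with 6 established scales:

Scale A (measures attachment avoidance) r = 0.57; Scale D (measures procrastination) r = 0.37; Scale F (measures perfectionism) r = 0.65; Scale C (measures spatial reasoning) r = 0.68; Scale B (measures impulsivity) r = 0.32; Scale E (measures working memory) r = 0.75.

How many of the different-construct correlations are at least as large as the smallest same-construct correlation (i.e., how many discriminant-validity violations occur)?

Convergent (same construct = attachment avoidance): Scale A.
Smallest convergent = 0.57. Discriminant values: 0.37, 0.65, 0.68, 0.32, 0.75; count ≥ 0.57 → 3.

3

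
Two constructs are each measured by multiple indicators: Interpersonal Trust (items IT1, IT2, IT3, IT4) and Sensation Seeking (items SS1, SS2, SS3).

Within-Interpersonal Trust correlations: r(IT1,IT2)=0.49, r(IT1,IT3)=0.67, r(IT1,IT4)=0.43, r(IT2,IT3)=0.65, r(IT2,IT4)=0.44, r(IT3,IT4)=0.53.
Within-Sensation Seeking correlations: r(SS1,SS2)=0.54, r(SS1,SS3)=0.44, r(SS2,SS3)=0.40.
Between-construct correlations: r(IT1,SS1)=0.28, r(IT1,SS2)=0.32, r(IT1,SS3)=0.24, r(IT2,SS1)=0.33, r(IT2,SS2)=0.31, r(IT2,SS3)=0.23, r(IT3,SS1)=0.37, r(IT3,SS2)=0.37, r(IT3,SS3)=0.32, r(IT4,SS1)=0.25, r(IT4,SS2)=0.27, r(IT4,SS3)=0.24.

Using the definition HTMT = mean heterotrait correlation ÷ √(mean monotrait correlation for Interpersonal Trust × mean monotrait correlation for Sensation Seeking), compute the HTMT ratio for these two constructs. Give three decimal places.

0.593

Mean heterotrait r = 3.53/12 = 0.2942.
Mean within-IT = 3.21/6 = 0.5350; mean within-SS = 1.38/3 = 0.4600.
Geometric mean = √(0.5350 × 0.4600) = 0.4961.
HTMT = 0.2942 / 0.4961 = 0.593.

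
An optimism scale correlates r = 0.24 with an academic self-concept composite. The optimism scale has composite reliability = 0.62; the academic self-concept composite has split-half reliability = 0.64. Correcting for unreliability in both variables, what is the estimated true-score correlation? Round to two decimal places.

r_true = r_obs / √(r_xx · r_yy) = 0.24 / √(0.62 × 0.64) = 0.24 / √0.3968 = 0.24 / 0.6299 ≈ 0.38.

0.38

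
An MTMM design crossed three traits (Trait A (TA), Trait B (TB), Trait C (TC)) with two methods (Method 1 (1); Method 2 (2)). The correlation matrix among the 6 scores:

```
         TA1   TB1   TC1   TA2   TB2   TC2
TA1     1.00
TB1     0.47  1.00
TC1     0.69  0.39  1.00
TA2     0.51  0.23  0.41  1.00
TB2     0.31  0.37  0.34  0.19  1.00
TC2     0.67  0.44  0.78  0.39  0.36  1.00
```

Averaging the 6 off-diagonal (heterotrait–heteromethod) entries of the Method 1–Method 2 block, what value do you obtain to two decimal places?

0.40

HTHM values (method 1 × method 2): 0.31, 0.67, 0.23, 0.44, 0.41, 0.34; mean = 2.40/6 = 0.40.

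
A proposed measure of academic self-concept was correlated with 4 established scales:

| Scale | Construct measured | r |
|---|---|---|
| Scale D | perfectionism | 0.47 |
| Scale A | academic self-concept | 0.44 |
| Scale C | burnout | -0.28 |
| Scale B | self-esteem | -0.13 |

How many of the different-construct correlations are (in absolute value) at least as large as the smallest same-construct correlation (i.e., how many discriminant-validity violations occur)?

1

Convergent (same construct = academic self-concept): Scale A.
Smallest convergent = 0.44. Discriminant |r|: 0.47, 0.28, 0.13; count ≥ 0.44 → 1.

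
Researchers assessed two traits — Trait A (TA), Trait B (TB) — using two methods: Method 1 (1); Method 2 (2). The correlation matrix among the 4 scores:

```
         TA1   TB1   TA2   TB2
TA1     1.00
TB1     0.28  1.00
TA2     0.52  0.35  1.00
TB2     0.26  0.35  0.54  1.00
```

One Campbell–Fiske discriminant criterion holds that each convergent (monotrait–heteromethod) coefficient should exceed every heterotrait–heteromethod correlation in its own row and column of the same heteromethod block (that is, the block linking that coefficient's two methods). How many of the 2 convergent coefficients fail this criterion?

Each convergent coefficient versus the relevant comparison correlations:
TA (methods 1·2): 0.52 vs {0.26, 0.35} → pass.
TB (methods 1·2): 0.35 vs {0.35, 0.26} → fail.
1 of 2 fail.

1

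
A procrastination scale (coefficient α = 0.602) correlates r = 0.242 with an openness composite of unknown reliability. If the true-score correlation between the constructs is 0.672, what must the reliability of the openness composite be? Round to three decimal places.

0.215

r_true = r_obs / √(r_xx · r_yy) ⇒ 0.672 = 0.242 / √(0.602 · r_yy).
√(0.602 · r_yy) = 0.242 / 0.672 = 0.3601; 0.602 · r_yy = 0.1297; r_yy = 0.1297 / 0.602 ≈ 0.215.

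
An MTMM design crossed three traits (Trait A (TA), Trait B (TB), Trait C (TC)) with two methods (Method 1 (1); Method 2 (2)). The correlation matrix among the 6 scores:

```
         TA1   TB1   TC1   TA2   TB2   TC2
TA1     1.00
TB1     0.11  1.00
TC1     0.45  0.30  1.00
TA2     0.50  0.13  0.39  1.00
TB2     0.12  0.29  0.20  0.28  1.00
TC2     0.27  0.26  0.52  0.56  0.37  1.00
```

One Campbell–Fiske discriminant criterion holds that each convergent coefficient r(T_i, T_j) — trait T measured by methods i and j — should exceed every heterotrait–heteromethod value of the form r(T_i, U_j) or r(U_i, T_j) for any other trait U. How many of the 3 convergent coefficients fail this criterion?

0

Checking each validity diagonal entry against its comparison values:
TA (methods 1·2): 0.50 vs {0.12, 0.13, 0.27, 0.39} → pass.
TB (methods 1·2): 0.29 vs {0.13, 0.12, 0.26, 0.20} → pass.
TC (methods 1·2): 0.52 vs {0.39, 0.27, 0.20, 0.26} → pass.
0 of 3 fail.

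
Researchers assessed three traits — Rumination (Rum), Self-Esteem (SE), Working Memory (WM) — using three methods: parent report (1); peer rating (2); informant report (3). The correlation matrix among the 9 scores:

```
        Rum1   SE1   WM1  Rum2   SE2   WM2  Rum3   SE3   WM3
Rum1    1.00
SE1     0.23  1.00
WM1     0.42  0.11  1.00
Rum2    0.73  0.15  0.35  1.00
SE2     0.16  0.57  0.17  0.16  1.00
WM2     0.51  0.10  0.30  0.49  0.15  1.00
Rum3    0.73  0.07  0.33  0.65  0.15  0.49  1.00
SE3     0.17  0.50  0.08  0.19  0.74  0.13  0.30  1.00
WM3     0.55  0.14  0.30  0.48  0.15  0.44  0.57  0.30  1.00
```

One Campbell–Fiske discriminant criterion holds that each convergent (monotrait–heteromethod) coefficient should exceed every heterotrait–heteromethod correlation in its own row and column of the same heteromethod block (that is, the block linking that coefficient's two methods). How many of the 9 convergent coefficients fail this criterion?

Checking each validity diagonal entry against its comparison values:
Rum (methods 1·2): 0.73 vs {0.16, 0.15, 0.51, 0.35} → pass.
Rum (methods 1·3): 0.73 vs {0.17, 0.07, 0.55, 0.33} → pass.
Rum (methods 2·3): 0.65 vs {0.19, 0.15, 0.48, 0.49} → pass.
SE (methods 1·2): 0.57 vs {0.15, 0.16, 0.10, 0.17} → pass.
SE (methods 1·3): 0.50 vs {0.07, 0.17, 0.14, 0.08} → pass.
SE (methods 2·3): 0.74 vs {0.15, 0.19, 0.15, 0.13} → pass.
WM (methods 1·2): 0.30 vs {0.35, 0.51, 0.17, 0.10} → fail.
WM (methods 1·3): 0.30 vs {0.33, 0.55, 0.08, 0.14} → fail.
WM (methods 2·3): 0.44 vs {0.49, 0.48, 0.13, 0.15} → fail.
3 of 9 fail.

3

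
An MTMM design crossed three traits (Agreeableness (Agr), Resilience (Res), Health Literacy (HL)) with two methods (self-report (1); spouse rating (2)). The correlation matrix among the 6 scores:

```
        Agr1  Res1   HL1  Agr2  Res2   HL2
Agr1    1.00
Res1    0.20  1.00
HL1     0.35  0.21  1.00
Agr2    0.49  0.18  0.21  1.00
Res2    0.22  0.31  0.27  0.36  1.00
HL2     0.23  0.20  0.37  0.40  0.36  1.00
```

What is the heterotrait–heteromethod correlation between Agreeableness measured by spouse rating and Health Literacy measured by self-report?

Different traits and methods: r(Agr2, HL1) = 0.21.

0.21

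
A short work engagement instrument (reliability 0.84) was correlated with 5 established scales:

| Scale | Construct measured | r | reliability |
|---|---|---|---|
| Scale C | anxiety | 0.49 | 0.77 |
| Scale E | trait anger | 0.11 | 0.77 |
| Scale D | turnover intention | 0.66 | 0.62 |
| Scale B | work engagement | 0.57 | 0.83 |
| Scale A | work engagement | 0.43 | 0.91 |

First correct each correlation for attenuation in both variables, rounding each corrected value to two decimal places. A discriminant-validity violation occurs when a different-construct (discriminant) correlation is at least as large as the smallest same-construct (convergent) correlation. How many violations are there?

2

Disattenuated r (r / √(r_scale · r_new)):
  Scale C (disc): 0.49 / √(0.77·0.84) = 0.61
  Scale E (disc): 0.11 / √(0.77·0.84) = 0.14
  Scale D (disc): 0.66 / √(0.62·0.84) = 0.91
  Scale B (conv): 0.57 / √(0.83·0.84) = 0.68
  Scale A (conv): 0.43 / √(0.91·0.84) = 0.49
Smallest convergent = 0.49. Discriminant values: 0.61, 0.14, 0.91; count ≥ 0.49 → 2.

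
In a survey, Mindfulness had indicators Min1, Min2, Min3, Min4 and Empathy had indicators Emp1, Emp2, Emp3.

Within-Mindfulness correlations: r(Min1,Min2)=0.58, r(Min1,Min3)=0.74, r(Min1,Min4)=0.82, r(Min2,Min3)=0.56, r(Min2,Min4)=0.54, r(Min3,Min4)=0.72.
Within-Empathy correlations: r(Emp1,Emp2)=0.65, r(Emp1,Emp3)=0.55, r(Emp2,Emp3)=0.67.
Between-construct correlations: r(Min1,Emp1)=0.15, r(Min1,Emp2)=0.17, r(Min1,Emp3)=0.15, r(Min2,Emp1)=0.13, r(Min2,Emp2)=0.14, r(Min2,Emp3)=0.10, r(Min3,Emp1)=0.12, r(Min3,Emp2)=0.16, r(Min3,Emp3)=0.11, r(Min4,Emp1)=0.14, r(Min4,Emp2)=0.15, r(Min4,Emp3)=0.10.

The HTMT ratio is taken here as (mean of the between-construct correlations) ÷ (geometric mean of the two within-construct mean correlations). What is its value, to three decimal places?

Mean between = 1.62/12 = 0.1350.
Mean within-Min = 3.96/6 = 0.6600; mean within-Emp = 1.87/3 = 0.6233.
Geometric mean = √(0.6600 × 0.6233) = 0.6414.
HTMT = 0.1350 / 0.6414 = 0.210.

0.210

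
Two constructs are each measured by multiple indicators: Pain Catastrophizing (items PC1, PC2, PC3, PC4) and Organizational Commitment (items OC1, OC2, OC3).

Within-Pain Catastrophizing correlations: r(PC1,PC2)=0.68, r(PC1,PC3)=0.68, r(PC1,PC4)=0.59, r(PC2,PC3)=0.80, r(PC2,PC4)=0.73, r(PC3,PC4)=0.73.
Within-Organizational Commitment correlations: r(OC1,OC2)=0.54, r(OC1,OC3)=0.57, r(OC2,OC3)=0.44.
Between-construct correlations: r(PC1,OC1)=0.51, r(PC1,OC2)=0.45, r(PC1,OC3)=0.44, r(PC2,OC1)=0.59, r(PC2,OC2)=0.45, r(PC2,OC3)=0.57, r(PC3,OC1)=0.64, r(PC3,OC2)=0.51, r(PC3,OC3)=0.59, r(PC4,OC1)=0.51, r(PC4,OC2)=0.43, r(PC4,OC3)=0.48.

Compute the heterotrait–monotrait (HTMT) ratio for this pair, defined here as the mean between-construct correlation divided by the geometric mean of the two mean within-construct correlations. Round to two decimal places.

Mean between = 6.17/12 = 0.5142.
Mean within-PC = 4.21/6 = 0.7017; mean within-OC = 1.55/3 = 0.5167.
Geometric mean = √(0.7017 × 0.5167) = 0.6021.
HTMT = 0.5142 / 0.6021 = 0.85.

0.85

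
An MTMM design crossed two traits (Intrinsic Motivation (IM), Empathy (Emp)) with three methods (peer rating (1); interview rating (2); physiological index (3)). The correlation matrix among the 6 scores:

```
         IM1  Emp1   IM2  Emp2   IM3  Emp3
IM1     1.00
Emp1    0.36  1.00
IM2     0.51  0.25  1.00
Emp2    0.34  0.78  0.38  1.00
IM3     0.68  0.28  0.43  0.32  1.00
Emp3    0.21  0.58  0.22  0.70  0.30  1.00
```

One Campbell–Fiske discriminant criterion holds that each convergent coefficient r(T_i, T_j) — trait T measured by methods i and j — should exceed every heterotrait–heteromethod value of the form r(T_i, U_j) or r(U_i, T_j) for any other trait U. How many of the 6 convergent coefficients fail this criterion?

0

Each convergent coefficient versus the relevant comparison correlations:
IM (methods 1·2): 0.51 vs {0.34, 0.25} → pass.
IM (methods 1·3): 0.68 vs {0.21, 0.28} → pass.
IM (methods 2·3): 0.43 vs {0.22, 0.32} → pass.
Emp (methods 1·2): 0.78 vs {0.25, 0.34} → pass.
Emp (methods 1·3): 0.58 vs {0.28, 0.21} → pass.
Emp (methods 2·3): 0.70 vs {0.32, 0.22} → pass.
0 of 6 fail.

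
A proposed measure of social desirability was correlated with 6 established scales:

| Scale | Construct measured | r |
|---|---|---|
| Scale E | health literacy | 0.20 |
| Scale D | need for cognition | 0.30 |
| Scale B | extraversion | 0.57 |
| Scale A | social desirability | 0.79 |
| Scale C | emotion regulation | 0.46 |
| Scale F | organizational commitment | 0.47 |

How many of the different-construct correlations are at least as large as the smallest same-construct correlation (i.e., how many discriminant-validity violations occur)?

0

Convergent (same construct = social desirability): Scale A.
Smallest convergent = 0.79. Discriminant values: 0.20, 0.30, 0.57, 0.46, 0.47; count ≥ 0.79 → 0.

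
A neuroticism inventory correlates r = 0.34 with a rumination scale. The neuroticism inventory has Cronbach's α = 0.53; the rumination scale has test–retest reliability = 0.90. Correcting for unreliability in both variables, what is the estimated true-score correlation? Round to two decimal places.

r_true = r_obs / √(r_xx · r_yy) = 0.34 / √(0.53 × 0.90) = 0.34 / √0.4770 = 0.34 / 0.6907 ≈ 0.49.

0.49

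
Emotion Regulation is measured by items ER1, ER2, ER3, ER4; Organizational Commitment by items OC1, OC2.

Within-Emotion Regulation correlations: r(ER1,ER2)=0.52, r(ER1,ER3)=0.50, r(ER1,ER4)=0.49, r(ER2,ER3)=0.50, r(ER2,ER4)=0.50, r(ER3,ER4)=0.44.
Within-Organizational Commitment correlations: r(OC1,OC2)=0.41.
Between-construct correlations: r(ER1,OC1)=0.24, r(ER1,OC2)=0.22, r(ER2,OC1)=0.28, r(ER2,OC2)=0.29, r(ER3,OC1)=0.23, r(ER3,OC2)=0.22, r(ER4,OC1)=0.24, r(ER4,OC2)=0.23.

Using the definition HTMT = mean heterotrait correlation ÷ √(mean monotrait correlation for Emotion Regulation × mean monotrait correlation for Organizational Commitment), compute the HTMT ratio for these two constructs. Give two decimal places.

Mean between = 1.95/8 = 0.2438.
Mean within-ER = 2.95/6 = 0.4917; mean within-OC = 0.41/1 = 0.4100.
Geometric mean = √(0.4917 × 0.4100) = 0.4490.
HTMT = 0.2438 / 0.4490 = 0.54.

0.54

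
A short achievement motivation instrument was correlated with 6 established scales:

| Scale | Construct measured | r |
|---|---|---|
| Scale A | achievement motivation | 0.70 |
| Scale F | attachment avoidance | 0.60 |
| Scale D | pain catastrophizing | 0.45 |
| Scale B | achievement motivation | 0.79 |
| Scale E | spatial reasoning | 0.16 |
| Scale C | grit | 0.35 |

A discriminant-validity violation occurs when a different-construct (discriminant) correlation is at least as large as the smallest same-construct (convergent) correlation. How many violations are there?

0

Convergent (same construct = achievement motivation): Scale A, Scale B.
Smallest convergent = 0.70. Discriminant values: 0.60, 0.45, 0.16, 0.35; count ≥ 0.70 → 0.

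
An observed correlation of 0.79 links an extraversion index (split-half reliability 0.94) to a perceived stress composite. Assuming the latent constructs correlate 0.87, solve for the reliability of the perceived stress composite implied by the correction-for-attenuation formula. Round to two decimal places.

0.88

r_true = r_obs / √(r_xx · r_yy) ⇒ 0.87 = 0.79 / √(0.94 · r_yy).
√(0.94 · r_yy) = 0.79 / 0.87 = 0.9080; 0.94 · r_yy = 0.8245; r_yy = 0.8245 / 0.94 ≈ 0.88.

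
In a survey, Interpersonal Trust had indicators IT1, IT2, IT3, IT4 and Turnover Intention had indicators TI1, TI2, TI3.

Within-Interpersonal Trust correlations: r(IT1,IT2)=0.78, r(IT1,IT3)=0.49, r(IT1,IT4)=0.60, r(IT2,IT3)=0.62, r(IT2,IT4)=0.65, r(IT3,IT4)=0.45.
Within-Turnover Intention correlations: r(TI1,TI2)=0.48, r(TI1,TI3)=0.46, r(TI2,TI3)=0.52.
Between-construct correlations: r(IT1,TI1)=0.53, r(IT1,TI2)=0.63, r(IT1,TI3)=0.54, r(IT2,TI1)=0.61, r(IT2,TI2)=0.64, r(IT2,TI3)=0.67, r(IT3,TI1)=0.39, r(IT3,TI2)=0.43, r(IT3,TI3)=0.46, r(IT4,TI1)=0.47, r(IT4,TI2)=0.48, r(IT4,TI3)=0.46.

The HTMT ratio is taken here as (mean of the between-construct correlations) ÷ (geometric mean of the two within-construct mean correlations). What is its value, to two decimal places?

Mean heterotrait r = 6.31/12 = 0.5258.
Mean within-IT = 3.59/6 = 0.5983; mean within-TI = 1.46/3 = 0.4867.
Geometric mean = √(0.5983 × 0.4867) = 0.5396.
HTMT = 0.5258 / 0.5396 = 0.97.

0.97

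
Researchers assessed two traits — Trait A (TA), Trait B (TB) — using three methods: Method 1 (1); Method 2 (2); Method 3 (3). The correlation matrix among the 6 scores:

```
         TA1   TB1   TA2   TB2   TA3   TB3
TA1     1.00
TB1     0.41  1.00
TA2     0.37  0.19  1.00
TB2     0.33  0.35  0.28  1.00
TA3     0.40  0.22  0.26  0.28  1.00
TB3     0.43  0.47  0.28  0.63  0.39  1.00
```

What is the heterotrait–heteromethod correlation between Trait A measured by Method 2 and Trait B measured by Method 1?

Different traits and methods: r(TA2, TB1) = 0.19.

0.19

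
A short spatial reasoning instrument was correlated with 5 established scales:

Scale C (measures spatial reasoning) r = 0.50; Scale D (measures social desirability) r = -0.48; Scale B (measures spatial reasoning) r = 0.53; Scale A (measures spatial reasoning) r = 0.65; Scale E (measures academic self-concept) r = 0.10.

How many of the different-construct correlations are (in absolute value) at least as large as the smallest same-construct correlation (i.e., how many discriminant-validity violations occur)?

Convergent (same construct = spatial reasoning): Scale C, Scale B, Scale A.
Smallest convergent = 0.50. Discriminant |r|: 0.48, 0.10; count ≥ 0.50 → 0.

0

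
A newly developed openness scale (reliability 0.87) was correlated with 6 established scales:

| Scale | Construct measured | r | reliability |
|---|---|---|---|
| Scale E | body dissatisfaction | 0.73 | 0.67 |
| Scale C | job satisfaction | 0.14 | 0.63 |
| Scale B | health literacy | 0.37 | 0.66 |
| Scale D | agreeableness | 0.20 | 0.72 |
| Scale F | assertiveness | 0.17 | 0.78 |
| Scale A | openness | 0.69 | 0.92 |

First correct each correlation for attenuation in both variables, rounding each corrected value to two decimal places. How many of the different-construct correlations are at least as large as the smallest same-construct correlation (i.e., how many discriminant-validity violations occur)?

1

Disattenuated r (r / √(r_scale · r_new)):
  Scale E (disc): 0.73 / √(0.67·0.87) = 0.96
  Scale C (disc): 0.14 / √(0.63·0.87) = 0.19
  Scale B (disc): 0.37 / √(0.66·0.87) = 0.49
  Scale D (disc): 0.20 / √(0.72·0.87) = 0.25
  Scale F (disc): 0.17 / √(0.78·0.87) = 0.21
  Scale A (conv): 0.69 / √(0.92·0.87) = 0.77
Smallest convergent = 0.77. Discriminant values: 0.96, 0.19, 0.49, 0.25, 0.21; count ≥ 0.77 → 1.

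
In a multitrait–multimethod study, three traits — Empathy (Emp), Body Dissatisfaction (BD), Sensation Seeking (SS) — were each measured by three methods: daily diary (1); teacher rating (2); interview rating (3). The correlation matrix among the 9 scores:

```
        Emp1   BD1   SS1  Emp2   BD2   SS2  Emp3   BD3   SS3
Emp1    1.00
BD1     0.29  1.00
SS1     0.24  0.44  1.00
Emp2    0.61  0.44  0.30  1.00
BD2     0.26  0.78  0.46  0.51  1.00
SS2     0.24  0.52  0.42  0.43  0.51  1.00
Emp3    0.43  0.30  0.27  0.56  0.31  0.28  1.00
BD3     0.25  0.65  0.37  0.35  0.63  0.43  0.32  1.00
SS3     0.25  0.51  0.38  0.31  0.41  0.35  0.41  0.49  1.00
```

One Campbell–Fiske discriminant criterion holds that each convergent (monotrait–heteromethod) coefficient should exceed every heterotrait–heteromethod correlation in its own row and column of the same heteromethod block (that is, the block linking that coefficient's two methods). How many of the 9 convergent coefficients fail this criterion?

Convergent coefficients and their comparison sets:
Emp (methods 1·2): 0.61 vs {0.26, 0.44, 0.24, 0.30} → pass.
Emp (methods 1·3): 0.43 vs {0.25, 0.30, 0.25, 0.27} → pass.
Emp (methods 2·3): 0.56 vs {0.35, 0.31, 0.31, 0.28} → pass.
BD (methods 1·2): 0.78 vs {0.44, 0.26, 0.52, 0.46} → pass.
BD (methods 1·3): 0.65 vs {0.30, 0.25, 0.51, 0.37} → pass.
BD (methods 2·3): 0.63 vs {0.31, 0.35, 0.41, 0.43} → pass.
SS (methods 1·2): 0.42 vs {0.30, 0.24, 0.46, 0.52} → fail.
SS (methods 1·3): 0.38 vs {0.27, 0.25, 0.37, 0.51} → fail.
SS (methods 2·3): 0.35 vs {0.28, 0.31, 0.43, 0.41} → fail.
3 of 9 fail.

3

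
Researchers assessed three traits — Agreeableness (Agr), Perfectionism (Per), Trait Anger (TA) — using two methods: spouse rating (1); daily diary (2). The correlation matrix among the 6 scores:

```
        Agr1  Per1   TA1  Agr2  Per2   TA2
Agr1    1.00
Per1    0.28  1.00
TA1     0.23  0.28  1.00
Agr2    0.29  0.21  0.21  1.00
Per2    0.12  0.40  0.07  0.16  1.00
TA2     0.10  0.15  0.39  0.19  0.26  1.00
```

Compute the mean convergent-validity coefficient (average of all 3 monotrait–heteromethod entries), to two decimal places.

0.36

Convergent values: 0.29, 0.40, 0.39; mean = 1.08/3 = 0.36.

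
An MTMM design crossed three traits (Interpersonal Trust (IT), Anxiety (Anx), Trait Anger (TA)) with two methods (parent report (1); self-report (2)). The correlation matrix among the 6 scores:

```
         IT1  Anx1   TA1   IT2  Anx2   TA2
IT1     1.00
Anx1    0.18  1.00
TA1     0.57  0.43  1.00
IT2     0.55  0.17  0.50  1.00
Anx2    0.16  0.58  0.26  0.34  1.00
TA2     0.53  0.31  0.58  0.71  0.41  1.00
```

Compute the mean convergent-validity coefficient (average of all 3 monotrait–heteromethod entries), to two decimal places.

0.57

Convergent values: 0.55, 0.58, 0.58; mean = 1.71/3 = 0.57.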